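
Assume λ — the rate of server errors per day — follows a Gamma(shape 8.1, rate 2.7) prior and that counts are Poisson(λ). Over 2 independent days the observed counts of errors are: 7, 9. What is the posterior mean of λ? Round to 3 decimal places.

Posterior mean ≈ 5.128

The Poisson likelihood adds the total count to the shape and the number of exposure periods to the rate. Here ∑xᵢ = 16 and n = 2, so shape 8.1→24.1 and rate 2.7→4.7.
Posterior mean = shape/rate = 24.1/4.7 = 5.128.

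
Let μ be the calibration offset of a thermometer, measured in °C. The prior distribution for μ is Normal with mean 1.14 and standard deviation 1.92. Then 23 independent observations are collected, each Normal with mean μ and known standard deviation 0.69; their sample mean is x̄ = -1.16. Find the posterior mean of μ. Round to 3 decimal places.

Prior precision 1/τ₀² = 1/1.92² = 0.271267; data precision n/σ² = 23/0.69² = 48.3092.
Posterior precision = 0.271267 + 48.3092 = 48.5804.
Posterior mean = (0.271267·1.14 + 48.3092·-1.16) / 48.5804 = -1.147.

Posterior mean ≈ -1.147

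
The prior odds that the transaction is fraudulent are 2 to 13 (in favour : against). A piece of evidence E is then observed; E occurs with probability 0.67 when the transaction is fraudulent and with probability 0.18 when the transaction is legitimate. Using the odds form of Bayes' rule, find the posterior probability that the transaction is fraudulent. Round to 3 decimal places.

Posterior probability ≈ 0.364

Prior odds = 2/13 = 0.15385.
Likelihood ratio for E = 0.67/0.18 = 3.7222.
Posterior odds = prior odds × LR = 0.57265.
Posterior probability = odds/(1+odds) = 0.57265/1.5726 = 0.364.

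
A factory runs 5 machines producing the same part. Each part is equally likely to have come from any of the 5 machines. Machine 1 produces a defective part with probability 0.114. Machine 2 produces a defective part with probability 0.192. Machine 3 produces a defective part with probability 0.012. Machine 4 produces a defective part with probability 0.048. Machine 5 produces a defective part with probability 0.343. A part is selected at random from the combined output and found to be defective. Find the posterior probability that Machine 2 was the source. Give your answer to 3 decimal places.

Tabulate prior·likelihood by source: [1] prior 0.2, lik 0.114, product 0.02280; [2] prior 0.2, lik 0.192, product 0.03840; [3] prior 0.2, lik 0.012, product 0.002400; [4] prior 0.2, lik 0.048, product 0.009600; [5] prior 0.2, lik 0.343, product 0.06860.
Normalizing constant = 0.14180; the posterior for Machine 2 is its product over the sum, 0.03840/0.14180 = 0.271.

Posterior probability ≈ 0.271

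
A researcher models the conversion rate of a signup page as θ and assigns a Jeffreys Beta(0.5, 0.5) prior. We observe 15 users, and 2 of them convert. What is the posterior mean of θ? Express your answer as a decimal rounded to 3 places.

Posterior mean ≈ 0.156

Observing 2 successes and 13 failures updates Beta(0.5, 0.5) by adding the success and failure counts to the two shape parameters: α = 0.5+2 = 2.5, β = 0.5+13 = 13.5.
Posterior mean = α/(α+β) = 2.5/16 = 0.156.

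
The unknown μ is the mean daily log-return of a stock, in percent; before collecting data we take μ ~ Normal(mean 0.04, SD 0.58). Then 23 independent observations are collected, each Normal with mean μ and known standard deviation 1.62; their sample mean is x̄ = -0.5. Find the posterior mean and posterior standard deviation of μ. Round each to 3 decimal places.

With known σ, the Normal prior is conjugate. Weight on the data is w = (n/σ²)/(n/σ² + 1/τ₀²) = 8.76391/(8.76391+2.97265) = 0.74672.
Posterior mean = w·x̄ + (1−w)·μ₀ = 0.74672·-0.5 + 0.25328·0.04 = -0.363. Posterior variance = 1/(8.76391+2.97265) = 0.0852038, so SD = 0.292.

Posterior mean ≈ -0.363; posterior SD ≈ 0.292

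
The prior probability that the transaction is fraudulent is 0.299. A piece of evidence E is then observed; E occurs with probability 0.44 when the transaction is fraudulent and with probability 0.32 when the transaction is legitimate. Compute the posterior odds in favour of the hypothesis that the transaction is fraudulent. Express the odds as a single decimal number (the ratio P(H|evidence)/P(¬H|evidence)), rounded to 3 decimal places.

Posterior odds ≈ 0.586

Prior odds = 0.299/(1−0.299) = 0.42653. In log-odds, ln(0.42653) = -0.85206.
Add log likelihood ratio: ln(1.3750) = 0.31845.
Posterior log-odds = -0.53361, so posterior odds = exp(-0.53361) = 0.58648.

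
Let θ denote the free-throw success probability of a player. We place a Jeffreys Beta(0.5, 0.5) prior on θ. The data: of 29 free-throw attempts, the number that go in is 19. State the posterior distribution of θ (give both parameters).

Observing 19 successes and 10 failures updates Beta(0.5, 0.5) by adding the success and failure counts to the two shape parameters: α = 0.5+19 = 19.5, β = 0.5+10 = 10.5.

Posterior: Beta(19.5, 10.5)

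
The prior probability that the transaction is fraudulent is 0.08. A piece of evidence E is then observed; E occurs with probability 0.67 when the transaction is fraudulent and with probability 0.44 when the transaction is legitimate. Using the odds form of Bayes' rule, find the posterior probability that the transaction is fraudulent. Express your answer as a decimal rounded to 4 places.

Posterior probability ≈ 0.1169

Prior odds = 0.08/(1−0.08) = 0.086957. In log-odds, ln(0.086957) = -2.4423.
Add log likelihood ratio: ln(1.5227) = 0.42050.
Posterior log-odds = -2.0218, so posterior odds = exp(-2.0218) = 0.13241. Converting, P(H|E) = 0.13241/1.1324 = 0.1169.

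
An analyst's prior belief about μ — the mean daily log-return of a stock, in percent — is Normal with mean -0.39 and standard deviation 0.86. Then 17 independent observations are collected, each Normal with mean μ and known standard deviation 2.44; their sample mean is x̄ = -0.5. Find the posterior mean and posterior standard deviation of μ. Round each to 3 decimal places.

Prior precision 1/τ₀² = 1/0.86² = 1.35208; data precision n/σ² = 17/2.44² = 2.85542.
Posterior precision = 1.35208 + 2.85542 = 4.20750, giving posterior SD = 1/√4.20750 = 0.488.
Posterior mean = (1.35208·-0.39 + 2.85542·-0.5) / 4.20750 = -0.465.

Posterior mean ≈ -0.465; posterior SD ≈ 0.488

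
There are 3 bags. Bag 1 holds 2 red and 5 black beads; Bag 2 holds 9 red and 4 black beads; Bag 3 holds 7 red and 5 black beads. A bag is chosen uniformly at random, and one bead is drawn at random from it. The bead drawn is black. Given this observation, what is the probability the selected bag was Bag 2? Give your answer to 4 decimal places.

Tabulate prior·likelihood by source: [1] prior 0.333333, lik 0.7143, product 0.2381; [2] prior 0.333333, lik 0.3077, product 0.1026; [3] prior 0.333333, lik 0.4167, product 0.1389.
Normalizing constant = 0.47955; the posterior for Bag 2 is its product over the sum, 0.1026/0.47955 = 0.2139.

Posterior probability ≈ 0.2139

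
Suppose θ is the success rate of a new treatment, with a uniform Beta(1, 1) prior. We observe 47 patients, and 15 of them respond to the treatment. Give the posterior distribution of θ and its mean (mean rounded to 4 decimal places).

The binomial likelihood is conjugate to the Beta prior: with 15 successes and 32 failures, the posterior is Beta(1+15, 1+32) = Beta(16, 33).
E[θ | data] = 16/(16+33) = 0.3265.

Posterior: Beta(16, 33); mean ≈ 0.3265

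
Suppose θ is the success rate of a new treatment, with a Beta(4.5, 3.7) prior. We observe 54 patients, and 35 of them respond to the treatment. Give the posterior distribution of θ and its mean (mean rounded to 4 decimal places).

Observing 35 successes and 19 failures updates Beta(4.5, 3.7) by adding the success and failure counts to the two shape parameters: α = 4.5+35 = 39.5, β = 3.7+19 = 22.7.
E[θ | data] = 39.5/(39.5+22.7) = 0.6350.

Posterior: Beta(39.5, 22.7); mean ≈ 0.6350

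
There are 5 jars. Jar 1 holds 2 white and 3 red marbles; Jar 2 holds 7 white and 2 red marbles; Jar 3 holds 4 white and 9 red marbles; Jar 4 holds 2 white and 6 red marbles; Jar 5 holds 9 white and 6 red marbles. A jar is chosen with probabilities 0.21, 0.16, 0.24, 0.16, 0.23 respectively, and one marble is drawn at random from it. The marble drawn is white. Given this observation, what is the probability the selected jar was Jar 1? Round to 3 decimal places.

Posterior probability ≈ 0.182

Tabulate prior·likelihood by source: [1] prior 0.21, lik 0.4, product 0.08400; [2] prior 0.16, lik 0.7778, product 0.1244; [3] prior 0.24, lik 0.3077, product 0.07385; [4] prior 0.16, lik 0.25, product 0.04000; [5] prior 0.23, lik 0.6, product 0.1380.
Normalizing constant = 0.46029; the posterior for Jar 1 is its product over the sum, 0.08400/0.46029 = 0.182.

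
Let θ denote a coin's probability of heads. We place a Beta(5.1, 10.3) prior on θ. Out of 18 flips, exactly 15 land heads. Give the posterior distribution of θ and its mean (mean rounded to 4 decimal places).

Posterior: Beta(20.1, 13.3); mean ≈ 0.6018

The binomial likelihood is conjugate to the Beta prior: with 15 successes and 3 failures, the posterior is Beta(5.1+15, 10.3+3) = Beta(20.1, 13.3).
Posterior mean = α/(α+β) = 20.1/33.4 = 0.6018.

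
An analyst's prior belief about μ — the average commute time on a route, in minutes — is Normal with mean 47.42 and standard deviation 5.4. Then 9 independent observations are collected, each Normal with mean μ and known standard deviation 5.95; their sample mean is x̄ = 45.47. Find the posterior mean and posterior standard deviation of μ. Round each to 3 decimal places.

With known σ, the Normal prior is conjugate. Weight on the data is w = (n/σ²)/(n/σ² + 1/τ₀²) = 0.254219/(0.254219+0.0342936) = 0.88114.
Posterior mean = w·x̄ + (1−w)·μ₀ = 0.88114·45.47 + 0.11886·47.42 = 45.702. Posterior variance = 1/(0.254219+0.0342936) = 3.46605, so SD = 1.862.

Posterior mean ≈ 45.702; posterior SD ≈ 1.862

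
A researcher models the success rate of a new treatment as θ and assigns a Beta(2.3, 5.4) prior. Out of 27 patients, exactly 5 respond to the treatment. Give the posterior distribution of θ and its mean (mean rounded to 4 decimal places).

Posterior: Beta(7.3, 27.4); mean ≈ 0.2104

Observing 5 successes and 22 failures updates Beta(2.3, 5.4) by adding the success and failure counts to the two shape parameters: α = 2.3+5 = 7.3, β = 5.4+22 = 27.4.
Posterior mean = α/(α+β) = 7.3/34.7 = 0.2104.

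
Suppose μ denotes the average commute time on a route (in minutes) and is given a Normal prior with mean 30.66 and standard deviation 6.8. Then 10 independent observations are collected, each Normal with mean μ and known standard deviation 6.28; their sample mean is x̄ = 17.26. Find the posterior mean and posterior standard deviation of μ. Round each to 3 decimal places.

Posterior mean ≈ 18.313; posterior SD ≈ 1.906

With known σ, the Normal prior is conjugate. Weight on the data is w = (n/σ²)/(n/σ² + 1/τ₀²) = 0.253560/(0.253560+0.0216263) = 0.92141.
Posterior mean = w·x̄ + (1−w)·μ₀ = 0.92141·17.26 + 0.078588·30.66 = 18.313. Posterior variance = 1/(0.253560+0.0216263) = 3.63390, so SD = 1.906.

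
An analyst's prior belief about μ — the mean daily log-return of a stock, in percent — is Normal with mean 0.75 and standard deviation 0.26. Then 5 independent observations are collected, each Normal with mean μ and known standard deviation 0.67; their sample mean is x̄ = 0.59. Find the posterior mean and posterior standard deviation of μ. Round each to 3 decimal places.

Posterior mean ≈ 0.681; posterior SD ≈ 0.196

With known σ, the Normal prior is conjugate. Weight on the data is w = (n/σ²)/(n/σ² + 1/τ₀²) = 11.1383/(11.1383+14.7929) = 0.42953.
Posterior mean = w·x̄ + (1−w)·μ₀ = 0.42953·0.59 + 0.57047·0.75 = 0.681. Posterior variance = 1/(11.1383+14.7929) = 0.0385635, so SD = 0.196.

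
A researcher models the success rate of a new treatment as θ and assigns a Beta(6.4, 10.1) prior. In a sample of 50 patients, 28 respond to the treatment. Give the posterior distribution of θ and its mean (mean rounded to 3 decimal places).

Observing 28 successes and 22 failures updates Beta(6.4, 10.1) by adding the success and failure counts to the two shape parameters: α = 6.4+28 = 34.4, β = 10.1+22 = 32.1.
Posterior mean = α/(α+β) = 34.4/66.5 = 0.517.

Posterior: Beta(34.4, 32.1); mean ≈ 0.517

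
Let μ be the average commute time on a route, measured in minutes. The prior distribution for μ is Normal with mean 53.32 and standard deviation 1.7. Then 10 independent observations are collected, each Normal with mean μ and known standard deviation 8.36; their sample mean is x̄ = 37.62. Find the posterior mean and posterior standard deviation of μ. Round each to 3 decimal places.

Posterior mean ≈ 48.727; posterior SD ≈ 1.430

With known σ, the Normal prior is conjugate. Weight on the data is w = (n/σ²)/(n/σ² + 1/τ₀²) = 0.143083/(0.143083+0.346021) = 0.29254.
Posterior mean = w·x̄ + (1−w)·μ₀ = 0.29254·37.62 + 0.70746·53.32 = 48.727. Posterior variance = 1/(0.143083+0.346021) = 2.04456, so SD = 1.430.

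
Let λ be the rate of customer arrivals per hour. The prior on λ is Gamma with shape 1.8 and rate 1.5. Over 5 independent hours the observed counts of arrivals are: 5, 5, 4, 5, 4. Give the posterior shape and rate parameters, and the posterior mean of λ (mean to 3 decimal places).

The Poisson likelihood adds the total count to the shape and the number of exposure periods to the rate. Here ∑xᵢ = 23 and n = 5, so shape 1.8→24.8 and rate 1.5→6.5.
E[λ | data] = 24.8/6.5 = 3.815.

Posterior: Gamma(shape=24.8, rate=6.5); mean ≈ 3.815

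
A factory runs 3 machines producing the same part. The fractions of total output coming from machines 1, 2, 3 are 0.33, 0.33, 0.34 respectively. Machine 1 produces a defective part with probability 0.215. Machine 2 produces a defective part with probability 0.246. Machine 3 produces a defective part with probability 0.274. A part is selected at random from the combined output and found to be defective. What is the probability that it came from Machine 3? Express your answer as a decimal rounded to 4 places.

Posterior probability ≈ 0.3798

P(defective|M1) = 0.215; P(defective|M2) = 0.246; P(defective|M3) = 0.274.
Prior × likelihood for each source: 0.33·0.215=0.07095, 0.33·0.246=0.08118, 0.34·0.274=0.09316. Summing gives P(defective) = 0.24529.
P(Machine 3 | defective) = 0.09316 / 0.24529 = 0.3798.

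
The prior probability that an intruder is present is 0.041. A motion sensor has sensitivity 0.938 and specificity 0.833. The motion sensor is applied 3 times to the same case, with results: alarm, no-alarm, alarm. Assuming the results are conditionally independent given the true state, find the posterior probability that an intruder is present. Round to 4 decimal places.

Let H be the event that an intruder is present; start with P(H) = 0.041. P('alarm'|H) = 0.938, P('alarm'|¬H) = 0.167.
Update on result 1 ('alarm'): P(H) ← 0.938·0.0410 / (0.938·0.0410 + 0.167·0.9590) = 0.038458/0.19861 = 0.1936.
Update on result 2 ('no-alarm'): P(H) ← 0.062·0.1936 / (0.062·0.1936 + 0.833·0.8064) = 0.012005/0.68371 = 0.0176.
Update on result 3 ('alarm'): P(H) ← 0.938·0.0176 / (0.938·0.0176 + 0.167·0.9824) = 0.016471/0.18054 = 0.0912.

Posterior P(H) ≈ 0.0912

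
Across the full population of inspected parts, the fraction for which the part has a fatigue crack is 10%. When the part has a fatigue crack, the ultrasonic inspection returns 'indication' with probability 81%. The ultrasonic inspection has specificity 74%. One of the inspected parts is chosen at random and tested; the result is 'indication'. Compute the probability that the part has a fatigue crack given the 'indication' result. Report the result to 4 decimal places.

Let H be the event that the part has a fatigue crack. P(H) = 0.1, so P(¬H) = 0.9. With E the 'indication' result, P(E|H) = 0.81 and P(E|¬H) = 0.26.
P(E) = 0.81·0.1 + 0.26·0.9 = 0.081000 + 0.23400 = 0.31500.
By Bayes' theorem, P(H|E) = 0.081000 / 0.31500 = 0.2571.

P(H | E) ≈ 0.2571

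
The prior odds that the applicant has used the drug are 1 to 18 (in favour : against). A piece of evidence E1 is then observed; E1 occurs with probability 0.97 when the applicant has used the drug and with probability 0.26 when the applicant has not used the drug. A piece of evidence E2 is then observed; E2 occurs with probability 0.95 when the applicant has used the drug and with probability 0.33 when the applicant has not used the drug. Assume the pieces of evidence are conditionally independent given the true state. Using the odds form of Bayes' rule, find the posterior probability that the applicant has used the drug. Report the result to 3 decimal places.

Prior odds = 1/18 = 0.055556.
Likelihood ratio for E1 = 0.97/0.26 = 3.7308.
Likelihood ratio for E2 = 0.95/0.33 = 2.8788.
Posterior odds = prior odds × LR₁ × LR₂ = 0.59667.
Posterior probability = odds/(1+odds) = 0.59667/1.5967 = 0.374.

Posterior probability ≈ 0.374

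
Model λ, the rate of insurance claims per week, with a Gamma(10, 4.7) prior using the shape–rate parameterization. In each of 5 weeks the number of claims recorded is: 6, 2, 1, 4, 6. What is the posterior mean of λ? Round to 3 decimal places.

Posterior mean ≈ 2.990

The Poisson likelihood adds the total count to the shape and the number of exposure periods to the rate. Here ∑xᵢ = 19 and n = 5, so shape 10→29 and rate 4.7→9.7.
Posterior mean = shape/rate = 29/9.7 = 2.990.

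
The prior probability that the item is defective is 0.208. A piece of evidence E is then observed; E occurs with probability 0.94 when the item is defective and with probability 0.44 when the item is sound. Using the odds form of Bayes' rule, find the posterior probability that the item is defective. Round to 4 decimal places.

Prior odds = 0.208/(1−0.208) = 0.26263. In log-odds, ln(0.26263) = -1.3370.
Add log likelihood ratio: ln(2.1364) = 0.75911.
Posterior log-odds = -0.57792, so posterior odds = exp(-0.57792) = 0.56107. Converting, P(H|E) = 0.56107/1.5611 = 0.3594.

Posterior probability ≈ 0.3594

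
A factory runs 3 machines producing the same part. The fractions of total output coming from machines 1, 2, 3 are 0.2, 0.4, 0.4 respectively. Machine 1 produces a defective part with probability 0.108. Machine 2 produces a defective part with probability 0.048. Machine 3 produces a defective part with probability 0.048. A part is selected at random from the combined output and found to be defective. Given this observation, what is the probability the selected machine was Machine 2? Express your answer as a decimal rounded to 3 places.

Posterior probability ≈ 0.320

P(defective|M1) = 0.108; P(defective|M2) = 0.048; P(defective|M3) = 0.048.
Prior × likelihood for each source: 0.2·0.108=0.02160, 0.4·0.048=0.01920, 0.4·0.048=0.01920. Summing gives P(defective) = 0.060000.
P(Machine 2 | defective) = 0.01920 / 0.060000 = 0.320.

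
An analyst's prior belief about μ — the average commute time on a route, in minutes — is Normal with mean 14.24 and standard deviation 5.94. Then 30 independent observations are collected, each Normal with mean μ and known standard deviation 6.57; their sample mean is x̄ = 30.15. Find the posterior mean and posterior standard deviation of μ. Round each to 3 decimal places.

Prior precision 1/τ₀² = 1/5.94² = 0.0283418; data precision n/σ² = 30/6.57² = 0.695009.
Posterior precision = 0.0283418 + 0.695009 = 0.723351, giving posterior SD = 1/√0.723351 = 1.176.
Posterior mean = (0.0283418·14.24 + 0.695009·30.15) / 0.723351 = 29.527.

Posterior mean ≈ 29.527; posterior SD ≈ 1.176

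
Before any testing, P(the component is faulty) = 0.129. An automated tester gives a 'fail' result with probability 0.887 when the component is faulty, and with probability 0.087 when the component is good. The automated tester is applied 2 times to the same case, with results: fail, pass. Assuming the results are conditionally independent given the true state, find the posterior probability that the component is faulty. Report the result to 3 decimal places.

Posterior P(H) ≈ 0.157

With H the event that the component is faulty, the joint likelihood of the observed sequence is P(data|H) = 0.887·0.113 = 0.10023 and P(data|¬H) = 0.087·0.913 = 0.079431.
Bayes: P(H|data) = 0.129·0.10023 / (0.129·0.10023 + 0.871·0.079431) = 0.012930/0.082114 = 0.1575.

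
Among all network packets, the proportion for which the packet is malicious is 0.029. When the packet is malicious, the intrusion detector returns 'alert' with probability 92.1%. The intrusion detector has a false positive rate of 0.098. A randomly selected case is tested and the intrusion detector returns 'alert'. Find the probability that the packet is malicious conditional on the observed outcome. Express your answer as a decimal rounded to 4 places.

Let H be the event that the packet is malicious. P(H) = 0.029, so P(¬H) = 0.971. With E the 'alert' result, P(E|H) = 0.921 and P(E|¬H) = 0.098.
P(E) = 0.921·0.029 + 0.098·0.971 = 0.026709 + 0.095158 = 0.12187.
By Bayes' theorem, P(H|E) = 0.026709 / 0.12187 = 0.2192.

P(H | E) ≈ 0.2192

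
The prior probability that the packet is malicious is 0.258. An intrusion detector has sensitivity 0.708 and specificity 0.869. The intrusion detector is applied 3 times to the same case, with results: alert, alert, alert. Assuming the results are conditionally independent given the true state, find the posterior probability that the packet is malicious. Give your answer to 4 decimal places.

Let H be the event that the packet is malicious; start with P(H) = 0.258. P('alert'|H) = 0.708, P('alert'|¬H) = 0.131.
Update on result 1 ('alert'): P(H) ← 0.708·0.2580 / (0.708·0.2580 + 0.131·0.7420) = 0.18266/0.27987 = 0.6527.
Update on result 2 ('alert'): P(H) ← 0.708·0.6527 / (0.708·0.6527 + 0.131·0.3473) = 0.46210/0.50760 = 0.9104.
Update on result 3 ('alert'): P(H) ← 0.708·0.9104 / (0.708·0.9104 + 0.131·0.0896) = 0.64454/0.65628 = 0.9821.

Posterior P(H) ≈ 0.9821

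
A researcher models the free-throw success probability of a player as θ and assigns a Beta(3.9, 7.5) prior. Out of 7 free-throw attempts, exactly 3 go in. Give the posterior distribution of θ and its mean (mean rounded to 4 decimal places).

Posterior: Beta(6.9, 11.5); mean ≈ 0.3750

Observing 3 successes and 4 failures updates Beta(3.9, 7.5) by adding the success and failure counts to the two shape parameters: α = 3.9+3 = 6.9, β = 7.5+4 = 11.5.
E[θ | data] = 6.9/(6.9+11.5) = 0.3750.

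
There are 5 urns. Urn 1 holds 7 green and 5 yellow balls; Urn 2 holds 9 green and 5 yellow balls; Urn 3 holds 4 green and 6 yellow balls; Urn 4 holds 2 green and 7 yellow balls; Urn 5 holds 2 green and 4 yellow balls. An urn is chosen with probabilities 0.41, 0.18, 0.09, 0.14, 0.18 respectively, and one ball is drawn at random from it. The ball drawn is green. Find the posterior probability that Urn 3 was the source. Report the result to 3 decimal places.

Posterior probability ≈ 0.075

P(green|Urn 1) = 0.5833; P(green|Urn 2) = 0.6429; P(green|Urn 3) = 0.4; P(green|Urn 4) = 0.2222; P(green|Urn 5) = 0.3333.
Prior × likelihood for each source: 0.41·0.5833=0.2392, 0.18·0.6429=0.1157, 0.09·0.4=0.03600, 0.14·0.2222=0.03111, 0.18·0.3333=0.06000. Summing gives P(green) = 0.48199.
P(Urn 3 | green) = 0.03600 / 0.48199 = 0.075.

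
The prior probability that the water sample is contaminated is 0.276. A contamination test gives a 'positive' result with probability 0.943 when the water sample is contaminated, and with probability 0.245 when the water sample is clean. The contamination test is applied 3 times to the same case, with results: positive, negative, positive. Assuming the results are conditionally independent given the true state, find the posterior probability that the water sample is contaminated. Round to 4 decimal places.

Posterior P(H) ≈ 0.2989

With H the event that the water sample is contaminated, the joint likelihood of the observed sequence is P(data|H) = 0.943·0.057·0.943 = 0.050687 and P(data|¬H) = 0.245·0.755·0.245 = 0.045319.
Bayes: P(H|data) = 0.276·0.050687 / (0.276·0.050687 + 0.724·0.045319) = 0.013990/0.046801 = 0.2989.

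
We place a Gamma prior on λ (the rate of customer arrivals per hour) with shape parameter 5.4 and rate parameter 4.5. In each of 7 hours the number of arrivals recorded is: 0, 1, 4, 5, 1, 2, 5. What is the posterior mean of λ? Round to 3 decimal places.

Posterior mean ≈ 2.035

The Poisson likelihood adds the total count to the shape and the number of exposure periods to the rate. Here ∑xᵢ = 18 and n = 7, so shape 5.4→23.4 and rate 4.5→11.5.
Posterior mean = shape/rate = 23.4/11.5 = 2.035.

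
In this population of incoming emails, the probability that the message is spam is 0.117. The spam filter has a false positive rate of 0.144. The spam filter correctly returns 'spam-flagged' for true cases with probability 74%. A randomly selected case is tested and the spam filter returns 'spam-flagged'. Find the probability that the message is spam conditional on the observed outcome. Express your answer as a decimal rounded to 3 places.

Let H be the event that the message is spam. P(H) = 0.117, so P(¬H) = 0.883. With E the 'spam-flagged' result, P(E|H) = 0.74 and P(E|¬H) = 0.144.
P(E) = 0.74·0.117 + 0.144·0.883 = 0.086580 + 0.12715 = 0.21373.
By Bayes' theorem, P(H|E) = 0.086580 / 0.21373 = 0.405.

P(H | E) ≈ 0.405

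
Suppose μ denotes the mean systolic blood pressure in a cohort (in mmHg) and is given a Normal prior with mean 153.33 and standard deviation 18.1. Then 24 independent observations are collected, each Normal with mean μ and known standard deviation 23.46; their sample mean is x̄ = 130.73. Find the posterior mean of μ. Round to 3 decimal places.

Prior precision 1/τ₀² = 1/18.1² = 0.00305241; data precision n/σ² = 24/23.46² = 0.0436069.
Posterior precision = 0.00305241 + 0.0436069 = 0.0466593.
Posterior mean = (0.00305241·153.33 + 0.0436069·130.73) / 0.0466593 = 132.208.

Posterior mean ≈ 132.208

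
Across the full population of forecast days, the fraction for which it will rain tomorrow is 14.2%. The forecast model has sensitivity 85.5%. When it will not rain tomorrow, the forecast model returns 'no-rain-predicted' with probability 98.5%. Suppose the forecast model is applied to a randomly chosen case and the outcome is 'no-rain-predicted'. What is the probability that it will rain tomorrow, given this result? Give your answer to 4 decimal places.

Write H for 'it will rain tomorrow'. Prior odds H:¬H = 0.142/0.858 = 0.16550. For the 'no-rain-predicted' outcome, the likelihood ratio is 0.145/0.985 = 0.14721.
Posterior odds = 0.16550 × 0.14721 = 0.024363, so P(H|E) = 0.024363/(1+0.024363) = 0.0238.

P(H | E) ≈ 0.0238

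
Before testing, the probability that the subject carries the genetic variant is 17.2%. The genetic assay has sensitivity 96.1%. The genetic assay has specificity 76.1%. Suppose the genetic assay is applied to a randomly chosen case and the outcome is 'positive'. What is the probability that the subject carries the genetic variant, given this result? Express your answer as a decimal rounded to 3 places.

Let H be the event that the subject carries the genetic variant. P(H) = 0.172, so P(¬H) = 0.828. With E the 'positive' result, P(E|H) = 0.961 and P(E|¬H) = 0.239.
P(E) = 0.961·0.172 + 0.239·0.828 = 0.16529 + 0.19789 = 0.36318.
By Bayes' theorem, P(H|E) = 0.16529 / 0.36318 = 0.455.

P(H | E) ≈ 0.455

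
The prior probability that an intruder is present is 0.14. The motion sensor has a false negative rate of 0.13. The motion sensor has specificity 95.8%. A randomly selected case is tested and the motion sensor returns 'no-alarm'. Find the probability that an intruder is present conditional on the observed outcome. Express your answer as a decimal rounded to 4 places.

Let H be the event that an intruder is present. P(H) = 0.14, so P(¬H) = 0.86. With E the 'no-alarm' result, P(E|H) = 0.13 and P(E|¬H) = 0.958.
P(E) = 0.13·0.14 + 0.958·0.86 = 0.018200 + 0.82388 = 0.84208.
By Bayes' theorem, P(H|E) = 0.018200 / 0.84208 = 0.0216.

P(H | E) ≈ 0.0216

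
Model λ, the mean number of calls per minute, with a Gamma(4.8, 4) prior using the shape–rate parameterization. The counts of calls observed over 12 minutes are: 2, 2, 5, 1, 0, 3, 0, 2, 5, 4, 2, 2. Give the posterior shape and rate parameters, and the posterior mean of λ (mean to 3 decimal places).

Posterior: Gamma(shape=32.8, rate=16); mean ≈ 2.050

Total count ∑xᵢ = 28 over n = 12 minutes.
Gamma is conjugate to the Poisson likelihood: posterior is Gamma(shape = 4.8+28 = 32.8, rate = 4+12 = 16).
Posterior mean = shape/rate = 32.8/16 = 2.050.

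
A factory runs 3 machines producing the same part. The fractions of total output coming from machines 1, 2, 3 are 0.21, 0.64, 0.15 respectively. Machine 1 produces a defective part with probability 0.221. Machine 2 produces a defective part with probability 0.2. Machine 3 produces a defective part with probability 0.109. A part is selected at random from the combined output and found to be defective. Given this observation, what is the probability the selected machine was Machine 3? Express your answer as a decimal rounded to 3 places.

Tabulate prior·likelihood by source: [1] prior 0.21, lik 0.221, product 0.04641; [2] prior 0.64, lik 0.2, product 0.1280; [3] prior 0.15, lik 0.109, product 0.01635.
Normalizing constant = 0.19076; the posterior for Machine 3 is its product over the sum, 0.01635/0.19076 = 0.086.

Posterior probability ≈ 0.086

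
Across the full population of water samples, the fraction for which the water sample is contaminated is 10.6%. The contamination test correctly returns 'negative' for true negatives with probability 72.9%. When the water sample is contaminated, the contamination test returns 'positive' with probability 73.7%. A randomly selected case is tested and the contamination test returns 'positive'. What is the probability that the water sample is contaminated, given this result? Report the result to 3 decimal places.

P(H | E) ≈ 0.244

Write H for 'the water sample is contaminated'. Prior odds H:¬H = 0.106/0.894 = 0.11857. For the 'positive' outcome, the likelihood ratio is 0.737/0.271 = 2.7196.
Posterior odds = 0.11857 × 2.7196 = 0.32245, so P(H|E) = 0.32245/(1+0.32245) = 0.244.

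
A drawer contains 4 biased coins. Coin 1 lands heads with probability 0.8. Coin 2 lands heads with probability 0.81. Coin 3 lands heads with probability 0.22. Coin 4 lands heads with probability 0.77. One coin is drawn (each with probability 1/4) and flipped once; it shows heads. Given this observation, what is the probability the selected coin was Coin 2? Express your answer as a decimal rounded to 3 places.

Posterior probability ≈ 0.312

Tabulate prior·likelihood by source: [1] prior 0.25, lik 0.8, product 0.2000; [2] prior 0.25, lik 0.81, product 0.2025; [3] prior 0.25, lik 0.22, product 0.05500; [4] prior 0.25, lik 0.77, product 0.1925.
Normalizing constant = 0.65000; the posterior for Coin 2 is its product over the sum, 0.2025/0.65000 = 0.312.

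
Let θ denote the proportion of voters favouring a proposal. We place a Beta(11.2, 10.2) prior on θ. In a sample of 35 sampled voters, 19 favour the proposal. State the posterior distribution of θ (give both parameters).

Observing 19 successes and 16 failures updates Beta(11.2, 10.2) by adding the success and failure counts to the two shape parameters: α = 11.2+19 = 30.2, β = 10.2+16 = 26.2.

Posterior: Beta(30.2, 26.2)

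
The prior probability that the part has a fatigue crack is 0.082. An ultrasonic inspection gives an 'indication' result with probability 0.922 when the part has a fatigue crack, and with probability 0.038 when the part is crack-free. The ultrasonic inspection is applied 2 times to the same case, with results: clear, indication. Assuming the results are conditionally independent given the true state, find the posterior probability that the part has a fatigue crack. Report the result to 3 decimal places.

Posterior P(H) ≈ 0.149

Let H be the event that the part has a fatigue crack; start with P(H) = 0.082. P('indication'|H) = 0.922, P('indication'|¬H) = 0.038.
Update on result 1 ('clear'): P(H) ← 0.078·0.0820 / (0.078·0.0820 + 0.962·0.9180) = 0.0063960/0.88951 = 0.0072.
Update on result 2 ('indication'): P(H) ← 0.922·0.0072 / (0.922·0.0072 + 0.038·0.9928) = 0.0066296/0.044356 = 0.1495.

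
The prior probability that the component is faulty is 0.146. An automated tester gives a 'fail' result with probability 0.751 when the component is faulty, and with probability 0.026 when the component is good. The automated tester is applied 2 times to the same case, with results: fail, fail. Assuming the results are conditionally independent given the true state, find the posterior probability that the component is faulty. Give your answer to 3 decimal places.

With H the event that the component is faulty, the joint likelihood of the observed sequence is P(data|H) = 0.751·0.751 = 0.56400 and P(data|¬H) = 0.026·0.026 = 0.00067600.
Bayes: P(H|data) = 0.146·0.56400 / (0.146·0.56400 + 0.854·0.00067600) = 0.082344/0.082921 = 0.9930.

Posterior P(H) ≈ 0.993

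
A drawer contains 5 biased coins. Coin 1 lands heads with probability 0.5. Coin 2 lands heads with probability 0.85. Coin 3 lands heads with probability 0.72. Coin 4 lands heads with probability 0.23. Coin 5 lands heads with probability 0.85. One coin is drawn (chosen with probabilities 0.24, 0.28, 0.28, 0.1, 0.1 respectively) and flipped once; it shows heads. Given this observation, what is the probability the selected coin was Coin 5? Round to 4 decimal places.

Posterior probability ≈ 0.1273

Tabulate prior·likelihood by source: [1] prior 0.24, lik 0.5, product 0.1200; [2] prior 0.28, lik 0.85, product 0.2380; [3] prior 0.28, lik 0.72, product 0.2016; [4] prior 0.1, lik 0.23, product 0.02300; [5] prior 0.1, lik 0.85, product 0.08500.
Normalizing constant = 0.66760; the posterior for Coin 5 is its product over the sum, 0.08500/0.66760 = 0.1273.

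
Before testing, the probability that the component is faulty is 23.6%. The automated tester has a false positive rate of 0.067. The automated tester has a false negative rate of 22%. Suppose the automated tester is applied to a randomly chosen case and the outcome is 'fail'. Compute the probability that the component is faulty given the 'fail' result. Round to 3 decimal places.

Write H for 'the component is faulty'. Prior odds H:¬H = 0.236/0.764 = 0.30890. For the 'fail' outcome, the likelihood ratio is 0.78/0.067 = 11.642.
Posterior odds = 0.30890 × 11.642 = 3.5962, so P(H|E) = 3.5962/(1+3.5962) = 0.782.

P(H | E) ≈ 0.782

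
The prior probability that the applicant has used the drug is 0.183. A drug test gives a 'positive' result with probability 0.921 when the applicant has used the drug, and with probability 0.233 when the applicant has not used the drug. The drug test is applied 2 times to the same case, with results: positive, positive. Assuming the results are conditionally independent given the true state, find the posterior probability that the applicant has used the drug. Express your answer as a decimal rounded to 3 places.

With H the event that the applicant has used the drug, the joint likelihood of the observed sequence is P(data|H) = 0.921·0.921 = 0.84824 and P(data|¬H) = 0.233·0.233 = 0.054289.
Bayes: P(H|data) = 0.183·0.84824 / (0.183·0.84824 + 0.817·0.054289) = 0.15523/0.19958 = 0.7778.

Posterior P(H) ≈ 0.778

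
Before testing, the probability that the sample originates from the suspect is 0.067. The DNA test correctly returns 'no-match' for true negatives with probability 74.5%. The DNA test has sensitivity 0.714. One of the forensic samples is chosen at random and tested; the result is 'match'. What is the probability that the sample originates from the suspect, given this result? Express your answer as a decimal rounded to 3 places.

P(H | E) ≈ 0.167

Let H be the event that the sample originates from the suspect. P(H) = 0.067, so P(¬H) = 0.933. With E the 'match' result, P(E|H) = 0.714 and P(E|¬H) = 0.255.
P(E) = 0.714·0.067 + 0.255·0.933 = 0.047838 + 0.23792 = 0.28575.
By Bayes' theorem, P(H|E) = 0.047838 / 0.28575 = 0.167.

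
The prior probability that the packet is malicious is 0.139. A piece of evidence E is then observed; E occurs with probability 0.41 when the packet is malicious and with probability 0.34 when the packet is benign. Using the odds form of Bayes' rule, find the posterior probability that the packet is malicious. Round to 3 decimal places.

Prior odds = 0.139/(1−0.139) = 0.16144. In log-odds, ln(0.16144) = -1.8236.
Add log likelihood ratio: ln(1.2059) = 0.18721.
Posterior log-odds = -1.6364, so posterior odds = exp(-1.6364) = 0.19468. Converting, P(H|E) = 0.19468/1.1947 = 0.163.

Posterior probability ≈ 0.163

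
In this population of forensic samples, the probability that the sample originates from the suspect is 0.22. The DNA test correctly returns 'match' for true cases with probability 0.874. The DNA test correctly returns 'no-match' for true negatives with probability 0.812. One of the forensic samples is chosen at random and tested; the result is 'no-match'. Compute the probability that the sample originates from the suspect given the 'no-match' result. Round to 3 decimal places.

P(H | E) ≈ 0.042

Write H for 'the sample originates from the suspect'. Prior odds H:¬H = 0.22/0.78 = 0.28205. For the 'no-match' outcome, the likelihood ratio is 0.126/0.812 = 0.15517.
Posterior odds = 0.28205 × 0.15517 = 0.043767, so P(H|E) = 0.043767/(1+0.043767) = 0.042.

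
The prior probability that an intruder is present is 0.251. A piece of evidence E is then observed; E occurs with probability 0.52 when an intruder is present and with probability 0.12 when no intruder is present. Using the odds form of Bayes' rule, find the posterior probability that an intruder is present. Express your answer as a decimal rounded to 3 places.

Prior odds = 0.251/(1−0.251) = 0.33511. In log-odds, ln(0.33511) = -1.0933.
Add log likelihood ratio: ln(4.3333) = 1.4663.
Posterior log-odds = 0.37305, so posterior odds = exp(0.37305) = 1.4522. Converting, P(H|E) = 1.4522/2.4522 = 0.592.

Posterior probability ≈ 0.592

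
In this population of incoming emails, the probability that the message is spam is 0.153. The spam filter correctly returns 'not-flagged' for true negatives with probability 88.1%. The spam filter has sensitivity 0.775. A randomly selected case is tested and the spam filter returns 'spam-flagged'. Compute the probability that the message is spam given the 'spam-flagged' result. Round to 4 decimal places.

Let H be the event that the message is spam. P(H) = 0.153, so P(¬H) = 0.847. With E the 'spam-flagged' result, P(E|H) = 0.775 and P(E|¬H) = 0.119.
P(E) = 0.775·0.153 + 0.119·0.847 = 0.11857 + 0.10079 = 0.21937.
By Bayes' theorem, P(H|E) = 0.11857 / 0.21937 = 0.5405.

P(H | E) ≈ 0.5405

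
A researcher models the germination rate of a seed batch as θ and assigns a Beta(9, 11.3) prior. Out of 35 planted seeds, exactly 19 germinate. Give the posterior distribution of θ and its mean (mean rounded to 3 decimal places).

The binomial likelihood is conjugate to the Beta prior: with 19 successes and 16 failures, the posterior is Beta(9+19, 11.3+16) = Beta(28, 27.3).
E[θ | data] = 28/(28+27.3) = 0.506.

Posterior: Beta(28, 27.3); mean ≈ 0.506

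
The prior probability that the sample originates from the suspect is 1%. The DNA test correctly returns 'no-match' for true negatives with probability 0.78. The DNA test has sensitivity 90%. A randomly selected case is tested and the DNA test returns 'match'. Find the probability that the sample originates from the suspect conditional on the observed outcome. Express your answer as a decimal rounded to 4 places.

P(H | E) ≈ 0.0397

Write H for 'the sample originates from the suspect'. Prior odds H:¬H = 0.01/0.99 = 0.010101. For the 'match' outcome, the likelihood ratio is 0.9/0.22 = 4.0909.
Posterior odds = 0.010101 × 4.0909 = 0.041322, so P(H|E) = 0.041322/(1+0.041322) = 0.0397.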